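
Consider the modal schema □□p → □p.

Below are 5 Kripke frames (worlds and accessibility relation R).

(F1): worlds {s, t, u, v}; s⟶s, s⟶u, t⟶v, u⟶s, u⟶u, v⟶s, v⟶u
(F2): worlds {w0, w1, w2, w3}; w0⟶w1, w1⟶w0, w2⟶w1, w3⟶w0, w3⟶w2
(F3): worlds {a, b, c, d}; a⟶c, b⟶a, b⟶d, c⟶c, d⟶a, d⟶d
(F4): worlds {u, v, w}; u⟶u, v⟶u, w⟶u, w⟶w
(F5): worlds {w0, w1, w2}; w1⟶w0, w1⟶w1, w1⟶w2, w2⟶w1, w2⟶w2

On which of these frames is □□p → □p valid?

This is the axiom for density; its first-order frame correspondent is ∀x ∀y (Rxy → ∃z (Rxz ∧ Rzy)).
(F1): fails — Rtv but no z with Rtz and Rzv.
(F2): fails — Rw1w0 but no z with Rw1z and Rzw0.
(F3): satisfies the condition.
(F4): satisfies the condition.
(F5): satisfies the condition.
Valid on: (F3), (F4), (F5).

(F3), (F4), (F5)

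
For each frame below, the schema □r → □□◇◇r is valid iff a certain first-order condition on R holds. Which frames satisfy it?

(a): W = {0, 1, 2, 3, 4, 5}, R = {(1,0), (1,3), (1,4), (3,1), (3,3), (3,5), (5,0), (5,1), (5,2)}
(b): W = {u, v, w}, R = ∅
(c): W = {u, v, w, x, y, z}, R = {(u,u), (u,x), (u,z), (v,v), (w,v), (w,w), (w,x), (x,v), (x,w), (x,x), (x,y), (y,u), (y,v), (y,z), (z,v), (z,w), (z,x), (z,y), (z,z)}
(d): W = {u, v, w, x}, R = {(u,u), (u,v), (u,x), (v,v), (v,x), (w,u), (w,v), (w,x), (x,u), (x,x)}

(b), (d)

The schema corresponds to a generalized confluence (Geach) condition: ∀x ∀z (xR²z → ∃w (xRw ∧ zR²w)).
(a): fails — 3R²0 but no w with 3Rw and 0R²w.
(b): ✓.
(c): fails — uR²v but no t with uRt and vR²t.
(d): ✓.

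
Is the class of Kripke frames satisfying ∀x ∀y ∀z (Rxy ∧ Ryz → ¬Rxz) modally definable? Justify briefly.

No — not modally definable

If a class were modally definable it would be closed under surjective bounded morphisms (Goldblatt–Thomason).
The 7-cycle (worlds 0,1,2,3,4,5,6 with 0→1→2→3→4→5→6→0) is intransitive. Mapping every world to a single reflexive point • is a surjective bounded morphism; the reflexive point is not intransitive (R••∧R•• but R••).
So the class is not modally definable.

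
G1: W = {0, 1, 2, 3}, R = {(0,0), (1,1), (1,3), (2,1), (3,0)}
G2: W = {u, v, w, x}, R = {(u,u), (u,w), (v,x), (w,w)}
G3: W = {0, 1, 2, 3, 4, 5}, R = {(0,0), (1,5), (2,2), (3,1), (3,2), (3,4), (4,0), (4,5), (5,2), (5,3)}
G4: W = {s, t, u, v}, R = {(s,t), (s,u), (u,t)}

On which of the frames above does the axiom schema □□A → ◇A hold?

The schema corresponds to a generalized confluence (Geach) condition: ∀x ∃w (xR²w ∧ xRw).
G1: satisfies the condition.
G2: fails — at v but no t with vR²t and vRt.
G3: fails — at 1 but no w with 1R²w and 1Rw.
G4: fails — at t but no w with tR²w and tRw.

G1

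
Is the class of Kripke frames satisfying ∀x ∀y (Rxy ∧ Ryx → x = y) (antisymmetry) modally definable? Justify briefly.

Not modally definable

Modal frame validity is preserved under surjective bounded morphisms.
The 8-cycle (worlds w0,w1,w2,w3,w4,w5,w6,w7 with w0→w1→w2→w3→w4→w5→w6→w7→w0) is antisymmetric. Sending even-indexed worlds to • and odd-indexed worlds to ∘ is a surjective bounded morphism onto the two-world frame with •↔∘, which is not antisymmetric.
So the class is not modally definable.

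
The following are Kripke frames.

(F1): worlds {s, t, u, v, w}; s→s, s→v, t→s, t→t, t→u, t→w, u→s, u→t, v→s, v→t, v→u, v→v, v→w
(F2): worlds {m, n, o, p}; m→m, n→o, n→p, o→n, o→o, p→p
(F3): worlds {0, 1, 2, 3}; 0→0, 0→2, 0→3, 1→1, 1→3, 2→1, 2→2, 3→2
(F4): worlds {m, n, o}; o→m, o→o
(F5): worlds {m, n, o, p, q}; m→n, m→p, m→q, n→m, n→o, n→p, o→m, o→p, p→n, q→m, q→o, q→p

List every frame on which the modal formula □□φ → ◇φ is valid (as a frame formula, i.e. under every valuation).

This is the axiom for a generalized confluence (Geach) condition; its first-order frame correspondent is ∀x ∃w (xR²w ∧ xRw).
(F1): fails — at w but no w* with wR²w* and wRw*.
(F2): condition met.
(F3): condition met.
(F4): fails — at m but no w with mR²w and mRw.
(F5): fails — at p but no w with pR²w and pRw.
Valid on: (F2), (F3).

(F2), (F3)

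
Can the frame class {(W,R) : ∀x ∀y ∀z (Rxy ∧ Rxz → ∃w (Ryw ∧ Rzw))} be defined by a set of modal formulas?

This is a Sahlqvist condition; the .2 axiom ◇□q → □◇q defines it.
Suppose ◇□q→□◇q is valid. Take Rxy, Rxz and set V(q)={w : Ryw}. Then □q at y so ◇□q at x, so □◇q at x, so ◇q at z, giving w with Rzw and Ryw.

Yes — defined by ◇□q → □◇q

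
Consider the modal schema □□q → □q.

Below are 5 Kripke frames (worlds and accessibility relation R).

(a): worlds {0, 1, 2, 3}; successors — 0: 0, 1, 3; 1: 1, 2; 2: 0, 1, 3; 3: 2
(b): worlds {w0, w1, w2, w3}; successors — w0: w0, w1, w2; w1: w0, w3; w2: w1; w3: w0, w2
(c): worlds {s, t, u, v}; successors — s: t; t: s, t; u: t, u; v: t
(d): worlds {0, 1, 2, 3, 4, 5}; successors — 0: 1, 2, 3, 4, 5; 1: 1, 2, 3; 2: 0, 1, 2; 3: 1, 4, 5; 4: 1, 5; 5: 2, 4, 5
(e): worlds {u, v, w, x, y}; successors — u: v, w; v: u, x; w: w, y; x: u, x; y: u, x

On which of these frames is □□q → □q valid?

This is the axiom for density; its first-order frame correspondent is ∀x ∀y (Rxy → ∃z (Rxz ∧ Rzy)).
(a): fails — R32 but no z with R3z and Rz2.
(b): fails — Rw1w3 but no z with Rw1z and Rzw3.
(c): ✓.
(d): ✓.
(e): fails — Ruv but no z with Ruz and Rzv.

(c), (d)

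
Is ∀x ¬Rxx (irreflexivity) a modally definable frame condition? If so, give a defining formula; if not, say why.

Not modally definable

Modal frame validity is preserved under surjective bounded morphisms.
The 3-cycle (worlds w0,w1,w2 with w0→w1→w2→w0) is irreflexive, and the map sending every world to a single reflexive point • is a surjective bounded morphism (forth: every edge maps to (•,•); back: every world has a successor). So any modal formula valid on the 3-cycle is also valid on the reflexive point, which is not irreflexive.
So the class is not modally definable.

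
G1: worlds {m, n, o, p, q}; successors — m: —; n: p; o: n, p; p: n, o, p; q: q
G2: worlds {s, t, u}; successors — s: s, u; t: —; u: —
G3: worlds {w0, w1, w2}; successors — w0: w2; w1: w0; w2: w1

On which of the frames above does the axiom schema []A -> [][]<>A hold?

G1

The schema corresponds to a generalized confluence (Geach) condition: forall x forall z (x R^2 z -> exists w (xRw & zRw)).
G1: satisfies the condition.
G2: fails — sR²u but no w with sRw and uRw.
G3: fails — w0R²w1 but no w with w0Rw and w1Rw.
Valid on: G1.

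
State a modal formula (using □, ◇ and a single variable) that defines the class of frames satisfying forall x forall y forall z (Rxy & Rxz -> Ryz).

A defining formula is ◇r → □◇r (the 5 axiom).
Suppose ◇r→□◇r is valid. Take Rxy, Rxz and set V(r)={y}. Then ◇r at x, so □◇r at x, so ◇r at z, so some w with Rzw has r; w=y, i.e. Rzy. By symmetry of the argument, Ryz.

◇r → □◇r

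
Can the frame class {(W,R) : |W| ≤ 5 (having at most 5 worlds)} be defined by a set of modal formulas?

Any modally definable frame class is closed under disjoint unions.
Any modal formula valid on each of 6 disjoint one-world frames is valid on their disjoint union (validity is preserved under disjoint unions). Each one-world frame has |W|=1≤5, but the union has |W|=6.
Hence having at most 5 worlds is not modally definable.

No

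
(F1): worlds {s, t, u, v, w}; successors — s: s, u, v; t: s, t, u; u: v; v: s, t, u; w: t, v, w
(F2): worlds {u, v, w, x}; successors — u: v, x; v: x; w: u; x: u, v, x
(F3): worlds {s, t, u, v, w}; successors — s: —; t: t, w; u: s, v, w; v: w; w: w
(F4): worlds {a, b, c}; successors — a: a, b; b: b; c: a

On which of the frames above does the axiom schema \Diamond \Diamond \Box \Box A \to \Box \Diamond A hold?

(F2), (F4)

This is the axiom for a generalized confluence (Geach) condition; its first-order frame correspondent is \forall x \forall y \forall z ((x R^2 y \wedge xRz) \to \exists w (y R^2 w \wedge zRw)).
(F1): fails — sR²u, sRu but no w* with uR²w* and uRw*.
(F2): holds.
(F3): fails — uR²w, uRs but no w* with wR²w* and sRw*.
(F4): holds.
Valid on: (F2), (F4).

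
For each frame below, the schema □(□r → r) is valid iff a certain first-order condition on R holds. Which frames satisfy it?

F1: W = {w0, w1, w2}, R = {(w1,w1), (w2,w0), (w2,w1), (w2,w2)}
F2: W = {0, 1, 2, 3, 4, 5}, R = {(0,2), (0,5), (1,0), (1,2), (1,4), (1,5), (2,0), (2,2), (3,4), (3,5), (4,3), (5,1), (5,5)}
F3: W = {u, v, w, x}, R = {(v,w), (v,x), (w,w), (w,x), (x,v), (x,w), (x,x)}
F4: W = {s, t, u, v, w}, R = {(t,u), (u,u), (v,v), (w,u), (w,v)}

F4

Frame correspondent (Sahlqvist): ∀x ∀y (Rxy → Ryy) — i.e. shift-reflexivity.
F1: fails — Rw2w0 but not Rw0w0.
F2: fails — R10 but not R00.
F3: fails — Rxv but not Rvv.
F4: satisfies the condition.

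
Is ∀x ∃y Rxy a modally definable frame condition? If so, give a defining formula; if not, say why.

Definable; □p → ◇p defines it

Yes: it is seriality, defined by the D schema □p → ◇p.
Suppose □p→◇p is valid. At any x set V(p)=W. Then □p at x, so ◇p at x, so x has a successor.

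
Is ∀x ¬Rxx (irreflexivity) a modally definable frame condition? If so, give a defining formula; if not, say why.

Not definable by any modal formula

If a class were modally definable it would be closed under surjective bounded morphisms (Goldblatt–Thomason).
The 3-cycle (worlds s,t,u with s→t→u→s) is irreflexive, and the map sending every world to a single reflexive point • is a surjective bounded morphism (forth: every edge maps to (•,•); back: every world has a successor). So any modal formula valid on the 3-cycle is also valid on the reflexive point, which is not irreflexive.
So no modal formula (or set of formulas) defines exactly the irreflexive frames.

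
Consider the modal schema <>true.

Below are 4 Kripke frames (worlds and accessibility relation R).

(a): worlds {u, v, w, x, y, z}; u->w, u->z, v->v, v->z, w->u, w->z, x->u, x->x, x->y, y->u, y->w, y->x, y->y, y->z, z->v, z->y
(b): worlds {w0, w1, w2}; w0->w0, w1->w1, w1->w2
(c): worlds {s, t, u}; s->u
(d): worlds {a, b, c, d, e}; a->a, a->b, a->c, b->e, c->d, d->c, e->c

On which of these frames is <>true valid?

(a), (d)

The schema corresponds to seriality: forall x exists y Rxy.
(a): satisfies the condition.
(b): fails — world w2 has no successor.
(c): fails — world t has no successor.
(d): satisfies the condition.
Valid on: (a), (d).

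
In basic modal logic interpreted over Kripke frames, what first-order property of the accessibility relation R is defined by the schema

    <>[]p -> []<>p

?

Convergence

This schema is the .2 axiom.
It corresponds to convergence: forall x forall y forall z (Rxy & Rxz -> exists w (Ryw & Rzw)).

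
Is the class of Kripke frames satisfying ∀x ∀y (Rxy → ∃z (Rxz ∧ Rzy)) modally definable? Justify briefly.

The condition is density. A defining modal formula is □□q → □q.
Suppose □□q→□q is valid. Take Rxy and set V(q)={w : xR²w}. Then □□q at x, so □q at x, so q at y, i.e. ∃z(Rxz∧Rzy).

Definable; □□q → □q defines it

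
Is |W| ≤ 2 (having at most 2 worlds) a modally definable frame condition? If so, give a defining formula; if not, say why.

Not modally definable

Modal frame validity is preserved under disjoint unions.
Any modal formula valid on each of 3 disjoint one-world frames is valid on their disjoint union (validity is preserved under disjoint unions). Each one-world frame has |W|=1≤2, but the union has |W|=3.
So the class is not modally definable.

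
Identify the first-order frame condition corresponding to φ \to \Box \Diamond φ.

Symmetry

This schema is the B axiom.
It corresponds to symmetry: \forall x \forall y (Rxy \to Ryx).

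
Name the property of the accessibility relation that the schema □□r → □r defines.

This is the C4 axiom.
It corresponds to density: ∀x ∀y (Rxy → ∃z (Rxz ∧ Rzy)).

Density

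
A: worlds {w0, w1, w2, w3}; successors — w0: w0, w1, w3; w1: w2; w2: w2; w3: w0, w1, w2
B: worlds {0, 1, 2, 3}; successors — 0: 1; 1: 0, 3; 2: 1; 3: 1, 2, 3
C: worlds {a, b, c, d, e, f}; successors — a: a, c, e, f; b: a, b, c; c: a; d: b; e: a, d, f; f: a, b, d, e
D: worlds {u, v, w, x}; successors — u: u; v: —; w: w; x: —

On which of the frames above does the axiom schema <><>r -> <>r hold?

Frame correspondent (Sahlqvist): forall x forall y (x R^2 y -> exists w (y = w & xRw)) — i.e. a generalized confluence (Geach) condition.
A: fails — w0R²w2 but no w with w2=w and w0Rw.
B: fails — 0R²0 but no w with 0=w and 0Rw.
C: fails — aR²b but no w with b=w and aRw.
D: ✓.

D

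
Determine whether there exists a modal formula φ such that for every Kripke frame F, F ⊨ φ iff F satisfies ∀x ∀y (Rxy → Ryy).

Yes — defined by □(□p → p)

Yes: it is shift-reflexivity, defined by the T□ schema □(□p → p).
Suppose □(□p→p) is valid. Take Rxy and set V(p)={w : Ryw}. Then at y, □p holds; since □(□p→p) at x, □p→p at y, so p at y, i.e. Ryy.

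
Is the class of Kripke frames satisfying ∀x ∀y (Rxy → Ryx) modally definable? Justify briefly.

Definable; r → □◇r defines it

This is a Sahlqvist condition; the B axiom r → □◇r defines it.
Suppose r→□◇r is valid. Take Rxy and set V(r)={x}. Then r at x, so □◇r at x, so ◇r at y, so some z with Ryz has r; z=x, i.e. Ryx.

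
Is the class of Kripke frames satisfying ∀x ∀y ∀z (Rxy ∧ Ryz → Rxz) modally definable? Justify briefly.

The condition is transitivity. A defining modal formula is □r → □□r.
Suppose □r→□□r is valid. Take Rxy, Ryz and set V(r)={w : Rxw}. Then □r at x, so □□r at x, so □r at y, so r at z, i.e. Rxz.

Yes — defined by □r → □□r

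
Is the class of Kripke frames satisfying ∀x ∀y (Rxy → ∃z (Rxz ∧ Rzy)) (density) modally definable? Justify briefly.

Yes: it is density, defined by the C4 schema □□r → □r.
Suppose □□r→□r is valid. Take Rxy and set V(r)={w : xR²w}. Then □□r at x, so □r at x, so r at y, i.e. ∃z(Rxz∧Rzy).

Yes, by □□r → □r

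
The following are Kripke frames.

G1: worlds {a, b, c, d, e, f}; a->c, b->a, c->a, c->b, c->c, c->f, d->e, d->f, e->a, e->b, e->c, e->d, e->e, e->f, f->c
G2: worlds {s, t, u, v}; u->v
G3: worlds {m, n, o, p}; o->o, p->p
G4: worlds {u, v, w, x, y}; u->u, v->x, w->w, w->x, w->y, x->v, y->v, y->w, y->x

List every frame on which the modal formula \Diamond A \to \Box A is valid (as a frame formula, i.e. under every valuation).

Frame correspondent (Sahlqvist): \forall x \forall y \forall z (Rxy \wedge Rxz \to y = z) — i.e. partial functionality.
G1: fails — c sees both a and b.
G2: satisfies the condition.
G3: satisfies the condition.
G4: fails — w sees both w and x.
Valid on: G2, G3.

G2, G3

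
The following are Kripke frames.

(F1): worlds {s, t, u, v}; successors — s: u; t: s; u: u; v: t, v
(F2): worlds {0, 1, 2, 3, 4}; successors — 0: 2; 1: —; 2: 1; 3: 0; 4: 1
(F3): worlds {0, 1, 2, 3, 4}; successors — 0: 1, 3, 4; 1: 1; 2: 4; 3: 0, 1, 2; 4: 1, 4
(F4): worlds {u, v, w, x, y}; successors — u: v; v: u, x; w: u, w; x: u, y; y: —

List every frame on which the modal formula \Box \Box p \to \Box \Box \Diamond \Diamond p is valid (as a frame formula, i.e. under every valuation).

(F3)

Frame correspondent (Sahlqvist): \forall x \forall z (x R^2 z \to \exists w (x R^2 w \wedge z R^2 w)) — i.e. a generalized confluence (Geach) condition.
(F1): fails — vR²s but no w with vR²w and sR²w.
(F2): fails — 0R²1 but no w with 0R²w and 1R²w.
(F3): holds.
(F4): fails — uR²x but no t with uR²t and xR²t.
Valid on: (F3).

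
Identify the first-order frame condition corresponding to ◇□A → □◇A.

Suppose ◇□A→□◇A is valid. Take Rxy, Rxz and set V(A)={w : Ryw}. Then □A at y so ◇□A at x, so □◇A at x, so ◇A at z, giving w with Rzw and Ryw.

convergence: ∀x ∀y ∀z (Rxy ∧ Rxz → ∃w (Ryw ∧ Rzw))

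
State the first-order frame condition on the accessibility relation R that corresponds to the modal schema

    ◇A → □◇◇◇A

∀x ∀y ∀z ((xRy ∧ xRz) → ∃w (y = w ∧ zR³w))

This is a Sahlqvist (Geach-type) schema ◇^1□^0A → □^1◇^3A.
Minimal-valuation argument: fix x; take any y with xR^1y and any z with xR^1z. Set V(A) to the set of worlds R-reachable from y in exactly 0 steps. Then □^0A holds at y, so the antecedent holds at x; validity forces ◇^3A at z, giving a w with zR^3w and yR^0w.
First-order correspondent: ∀x ∀y ∀z ((xRy ∧ xRz) → ∃w (y = w ∧ zR³w)).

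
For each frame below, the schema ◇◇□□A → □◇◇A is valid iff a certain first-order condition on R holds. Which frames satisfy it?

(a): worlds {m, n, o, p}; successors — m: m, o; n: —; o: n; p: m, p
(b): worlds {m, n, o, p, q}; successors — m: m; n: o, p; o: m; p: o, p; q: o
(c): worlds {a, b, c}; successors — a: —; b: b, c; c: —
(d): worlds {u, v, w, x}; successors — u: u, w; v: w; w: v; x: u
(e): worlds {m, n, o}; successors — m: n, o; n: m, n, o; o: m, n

(b), (e)

Frame correspondent (Sahlqvist): ∀x ∀y ∀z ((xR²y ∧ xRz) → ∃w (yR²w ∧ zR²w)) — i.e. a generalized confluence (Geach) condition.
(a): fails — mR²m, mRo but no w with mR²w and oR²w.
(b): condition met.
(c): fails — bR²b, bRc but no w with bR²w and cR²w.
(d): fails — uR²v, uRw but no t with vR²t and wR²t.
(e): condition met.
Valid on: (b), (e).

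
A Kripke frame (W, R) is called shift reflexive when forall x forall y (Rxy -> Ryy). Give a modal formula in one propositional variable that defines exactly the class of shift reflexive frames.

□(□ψ → ψ)

This is shift-reflexivity; the standard corresponding axiom is T□: □(□ψ → ψ).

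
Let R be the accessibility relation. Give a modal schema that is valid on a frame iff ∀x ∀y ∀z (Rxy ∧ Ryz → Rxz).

The condition is transitivity. The 4 schema □q → □□q defines it.
Suppose □q→□□q is valid. Take Rxy, Ryz and set V(q)={w : Rxw}. Then □q at x, so □□q at x, so □q at y, so q at z, i.e. Rxz.

□q → □□q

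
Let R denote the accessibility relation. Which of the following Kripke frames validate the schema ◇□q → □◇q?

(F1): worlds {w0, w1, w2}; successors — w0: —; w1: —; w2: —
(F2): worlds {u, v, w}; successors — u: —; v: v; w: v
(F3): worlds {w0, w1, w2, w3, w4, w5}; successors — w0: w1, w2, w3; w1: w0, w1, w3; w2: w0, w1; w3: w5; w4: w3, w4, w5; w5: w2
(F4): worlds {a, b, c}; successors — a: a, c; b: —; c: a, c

(F1), (F2), (F4)

The schema corresponds to convergence: ∀x ∀y ∀z (Rxy ∧ Rxz → ∃w (Ryw ∧ Rzw)).
(F1): holds.
(F2): holds.
(F3): fails — Rw0w1 and Rw0w3 but w1 and w3 have no common successor.
(F4): holds.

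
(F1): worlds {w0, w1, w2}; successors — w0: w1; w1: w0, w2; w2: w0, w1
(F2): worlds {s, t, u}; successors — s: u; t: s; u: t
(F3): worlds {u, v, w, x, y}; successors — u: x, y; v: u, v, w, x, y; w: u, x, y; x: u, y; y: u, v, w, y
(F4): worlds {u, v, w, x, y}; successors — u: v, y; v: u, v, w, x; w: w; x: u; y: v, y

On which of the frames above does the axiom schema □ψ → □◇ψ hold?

Frame correspondent (Sahlqvist): ∀x ∀z (xRz → ∃w (xRw ∧ zRw)) — i.e. a generalized confluence (Geach) condition.
(F1): fails — w0Rw1 but no w with w0Rw and w1Rw.
(F2): fails — sRu but no w with sRw and uRw.
(F3): condition met.
(F4): fails — xRu but no t with xRt and uRt.
Valid on: (F3).

(F3)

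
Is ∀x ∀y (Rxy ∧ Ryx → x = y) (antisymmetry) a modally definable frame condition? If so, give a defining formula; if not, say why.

No — not modally definable

Any modally definable frame class is closed under surjective bounded morphisms.
The 4-cycle (worlds w0,w1,w2,w3 with w0→w1→w2→w3→w0) is antisymmetric. Sending even-indexed worlds to s and odd-indexed worlds to t is a surjective bounded morphism onto the two-world frame with s↔t, which is not antisymmetric.
Hence antisymmetry is not modally definable.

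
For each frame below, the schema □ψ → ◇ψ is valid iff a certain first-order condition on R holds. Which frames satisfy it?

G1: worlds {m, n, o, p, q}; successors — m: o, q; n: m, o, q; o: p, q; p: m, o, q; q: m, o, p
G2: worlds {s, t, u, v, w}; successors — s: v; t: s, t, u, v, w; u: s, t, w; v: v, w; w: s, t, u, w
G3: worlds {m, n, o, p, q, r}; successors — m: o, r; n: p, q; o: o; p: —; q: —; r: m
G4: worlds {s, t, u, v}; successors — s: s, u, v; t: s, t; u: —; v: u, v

G1, G2

Frame correspondent (Sahlqvist): ∀x ∃y Rxy — i.e. seriality.
G1: condition met.
G2: condition met.
G3: fails — world p has no successor.
G4: fails — world u has no successor.
Valid on: G1, G2.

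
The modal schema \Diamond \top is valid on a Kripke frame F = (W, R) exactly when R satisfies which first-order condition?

This is a form of the D axiom.
Its frame correspondent is seriality — \forall x \exists y Rxy.

Seriality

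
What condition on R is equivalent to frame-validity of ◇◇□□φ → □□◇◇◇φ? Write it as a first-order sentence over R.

This is a Sahlqvist (Geach-type) schema ◇^2□^2φ → □^2◇^3φ.
Minimal-valuation argument: fix x; take any y with xR^2y and any z with xR^2z. Set V(φ) to the set of worlds R-reachable from y in exactly 2 steps. Then □^2φ holds at y, so the antecedent holds at x; validity forces ◇^3φ at z, giving a w with zR^3w and yR^2w.
First-order correspondent: ∀x ∀y ∀z ((xR²y ∧ xR²z) → ∃w (yR²w ∧ zR³w)).

∀x ∀y ∀z ((xR²y ∧ xR²z) → ∃w (yR²w ∧ zR³w))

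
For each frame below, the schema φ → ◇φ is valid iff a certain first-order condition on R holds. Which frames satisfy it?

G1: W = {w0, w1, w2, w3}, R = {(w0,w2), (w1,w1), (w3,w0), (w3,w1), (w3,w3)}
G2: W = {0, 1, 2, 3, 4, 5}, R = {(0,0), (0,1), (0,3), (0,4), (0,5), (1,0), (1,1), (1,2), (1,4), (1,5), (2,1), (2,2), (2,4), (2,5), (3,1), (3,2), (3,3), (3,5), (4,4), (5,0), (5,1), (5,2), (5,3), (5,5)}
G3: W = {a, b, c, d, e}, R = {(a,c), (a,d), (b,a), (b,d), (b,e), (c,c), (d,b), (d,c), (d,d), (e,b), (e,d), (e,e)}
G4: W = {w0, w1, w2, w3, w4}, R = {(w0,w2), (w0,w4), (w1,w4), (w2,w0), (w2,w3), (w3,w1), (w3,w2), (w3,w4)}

Frame correspondent (Sahlqvist): ∀x Rxx — i.e. reflexivity.
G1: fails — world w0 does not see itself.
G2: ✓.
G3: fails — world a does not see itself.
G4: fails — world w0 does not see itself.
Valid on: G2.

G2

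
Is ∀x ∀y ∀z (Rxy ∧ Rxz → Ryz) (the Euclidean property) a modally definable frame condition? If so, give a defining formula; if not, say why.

Yes: it is the Euclidean property, defined by the 5 schema ◇q → □◇q.
Suppose ◇q→□◇q is valid. Take Rxy, Rxz and set V(q)={y}. Then ◇q at x, so □◇q at x, so ◇q at z, so some w with Rzw has q; w=y, i.e. Rzy. By symmetry of the argument, Ryz.

Definable; ◇q → □◇q defines it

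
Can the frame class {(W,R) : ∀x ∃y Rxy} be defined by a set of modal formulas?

Yes, by □r → ◇r

The condition is seriality. A defining modal formula is □r → ◇r.
Suppose □r→◇r is valid. At any x set V(r)=W. Then □r at x, so ◇r at x, so x has a successor.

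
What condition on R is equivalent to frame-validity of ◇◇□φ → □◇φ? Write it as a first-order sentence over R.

∀x ∀y ∀z ((xR²y ∧ xRz) → ∃w (yRw ∧ zRw))

This is a Sahlqvist (Geach-type) schema ◇^2□^1φ → □^1◇^1φ.
Minimal-valuation argument: fix x; take any y with xR^2y and any z with xR^1z. Set V(φ) to the set of worlds R-reachable from y in exactly 1 step. Then □^1φ holds at y, so the antecedent holds at x; validity forces ◇^1φ at z, giving a w with zR^1w and yR^1w.
First-order correspondent: ∀x ∀y ∀z ((xR²y ∧ xRz) → ∃w (yRw ∧ zRw)).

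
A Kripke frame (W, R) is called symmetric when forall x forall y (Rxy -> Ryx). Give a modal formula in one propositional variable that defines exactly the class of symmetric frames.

A defining formula is s → □◇s (the B axiom).
Suppose s→□◇s is valid. Take Rxy and set V(s)={x}. Then s at x, so □◇s at x, so ◇s at y, so some z with Ryz has s; z=x, i.e. Ryx.

s → □◇s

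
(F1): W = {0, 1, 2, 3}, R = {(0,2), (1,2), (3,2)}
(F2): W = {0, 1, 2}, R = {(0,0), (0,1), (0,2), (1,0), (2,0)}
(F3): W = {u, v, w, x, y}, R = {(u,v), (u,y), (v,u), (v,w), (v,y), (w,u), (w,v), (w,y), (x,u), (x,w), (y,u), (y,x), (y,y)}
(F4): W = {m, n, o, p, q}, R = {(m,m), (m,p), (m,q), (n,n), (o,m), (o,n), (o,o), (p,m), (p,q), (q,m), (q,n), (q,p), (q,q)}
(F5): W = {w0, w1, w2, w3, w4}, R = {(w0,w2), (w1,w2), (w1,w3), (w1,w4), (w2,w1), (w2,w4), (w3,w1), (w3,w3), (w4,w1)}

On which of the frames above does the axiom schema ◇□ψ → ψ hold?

(F2)

Frame correspondent (Sahlqvist): ∀x ∀y (Rxy → Ryx) — i.e. symmetry.
(F1): fails — R12 but not R21.
(F2): ✓.
(F3): fails — Rxw but not Rwx.
(F4): fails — Rom but not Rmo.
(F5): fails — Rw2w4 but not Rw4w2.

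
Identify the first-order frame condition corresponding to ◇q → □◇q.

the Euclidean property: ∀x ∀y ∀z (Rxy ∧ Rxz → Ryz)

Suppose ◇q→□◇q is valid. Take Rxy, Rxz and set V(q)={y}. Then ◇q at x, so □◇q at x, so ◇q at z, so some w with Rzw has q; w=y, i.e. Rzy. By symmetry of the argument, Ryz.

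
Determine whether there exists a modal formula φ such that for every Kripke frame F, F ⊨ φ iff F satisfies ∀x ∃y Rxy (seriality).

Definable; □r → ◇r defines it

Yes: it is seriality, defined by the D schema □r → ◇r.
Suppose □r→◇r is valid. At any x set V(r)=W. Then □r at x, so ◇r at x, so x has a successor.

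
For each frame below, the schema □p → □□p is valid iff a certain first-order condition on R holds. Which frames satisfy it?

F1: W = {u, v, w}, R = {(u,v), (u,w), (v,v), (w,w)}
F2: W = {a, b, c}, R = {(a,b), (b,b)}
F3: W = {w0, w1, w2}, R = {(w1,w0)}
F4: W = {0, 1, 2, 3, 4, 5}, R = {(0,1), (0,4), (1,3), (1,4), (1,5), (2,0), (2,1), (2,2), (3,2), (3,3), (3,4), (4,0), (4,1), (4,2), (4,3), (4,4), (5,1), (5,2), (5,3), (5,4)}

F1, F2, F3

Frame correspondent (Sahlqvist): ∀x ∀y ∀z (Rxy ∧ Ryz → Rxz) — i.e. transitivity.
F1: satisfies the condition.
F2: satisfies the condition.
F3: satisfies the condition.
F4: fails — R34 and R40 but not R30.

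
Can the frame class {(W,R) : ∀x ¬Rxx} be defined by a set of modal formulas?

If a class were modally definable it would be closed under surjective bounded morphisms (Goldblatt–Thomason).
The 3-cycle (worlds 0,1,2 with 0→1→2→0) is irreflexive, and the map sending every world to a single reflexive point • is a surjective bounded morphism (forth: every edge maps to (•,•); back: every world has a successor). So any modal formula valid on the 3-cycle is also valid on the reflexive point, which is not irreflexive.
So no modal formula (or set of formulas) defines exactly the irreflexive frames.

No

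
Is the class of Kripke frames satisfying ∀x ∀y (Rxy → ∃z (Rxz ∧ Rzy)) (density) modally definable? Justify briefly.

Definable; □□r → □r defines it

Yes: it is density, defined by the C4 schema □□r → □r.
Suppose □□r→□r is valid. Take Rxy and set V(r)={w : xR²w}. Then □□r at x, so □r at x, so r at y, i.e. ∃z(Rxz∧Rzy).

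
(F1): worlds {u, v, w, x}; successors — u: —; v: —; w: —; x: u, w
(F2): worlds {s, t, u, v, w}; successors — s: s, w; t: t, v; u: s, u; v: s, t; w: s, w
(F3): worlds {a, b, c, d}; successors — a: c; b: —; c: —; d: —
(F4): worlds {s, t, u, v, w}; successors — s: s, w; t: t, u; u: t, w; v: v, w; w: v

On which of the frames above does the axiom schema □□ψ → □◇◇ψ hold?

(F2), (F4)

The schema corresponds to a generalized confluence (Geach) condition: ∀x ∀z (xRz → ∃w (xR²w ∧ zR²w)).
(F1): fails — xRu but no t with xR²t and uR²t.
(F2): holds.
(F3): fails — aRc but no w with aR²w and cR²w.
(F4): holds.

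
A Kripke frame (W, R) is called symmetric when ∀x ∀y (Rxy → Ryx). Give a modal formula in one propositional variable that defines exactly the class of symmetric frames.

This is symmetry; the standard corresponding axiom is B: p → □◇p.
Suppose p→□◇p is valid. Take Rxy and set V(p)={x}. Then p at x, so □◇p at x, so ◇p at y, so some z with Ryz has p; z=x, i.e. Ryx.

p → □◇p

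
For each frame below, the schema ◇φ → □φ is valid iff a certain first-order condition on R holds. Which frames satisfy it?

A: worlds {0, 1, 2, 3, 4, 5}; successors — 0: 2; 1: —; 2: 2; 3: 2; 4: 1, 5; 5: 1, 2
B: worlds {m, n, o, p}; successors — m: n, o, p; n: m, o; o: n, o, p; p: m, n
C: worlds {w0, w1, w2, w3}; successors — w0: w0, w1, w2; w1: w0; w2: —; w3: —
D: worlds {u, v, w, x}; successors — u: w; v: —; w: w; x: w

The schema corresponds to partial functionality: ∀x ∀y ∀z (Rxy ∧ Rxz → y = z).
A: fails — 4 sees both 1 and 5.
B: fails — m sees both n and o.
C: fails — w0 sees both w0 and w1.
D: holds.

D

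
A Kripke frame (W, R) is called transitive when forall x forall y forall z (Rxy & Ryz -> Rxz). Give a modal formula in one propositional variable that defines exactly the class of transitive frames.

□p → □□p

The condition is transitivity. The 4 schema □p → □□p defines it.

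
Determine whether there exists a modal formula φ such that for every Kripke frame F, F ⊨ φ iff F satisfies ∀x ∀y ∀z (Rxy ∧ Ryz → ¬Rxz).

If a class were modally definable it would be closed under surjective bounded morphisms (Goldblatt–Thomason).
The 3-cycle (worlds s,t,u with s→t→u→s) is intransitive. Mapping every world to a single reflexive point • is a surjective bounded morphism; the reflexive point is not intransitive (R••∧R•• but R••).
So no modal formula (or set of formulas) defines exactly the intransitive frames.

No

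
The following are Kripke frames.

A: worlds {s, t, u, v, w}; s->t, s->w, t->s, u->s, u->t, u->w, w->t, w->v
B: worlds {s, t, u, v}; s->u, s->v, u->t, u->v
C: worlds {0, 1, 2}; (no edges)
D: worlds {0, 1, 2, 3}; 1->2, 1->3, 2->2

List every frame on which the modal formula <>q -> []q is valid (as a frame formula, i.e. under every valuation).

Frame correspondent (Sahlqvist): forall x forall y forall z (Rxy & Rxz -> y = z) — i.e. partial functionality.
A: fails — s sees both t and w.
B: fails — s sees both u and v.
C: holds.
D: fails — 1 sees both 2 and 3.

C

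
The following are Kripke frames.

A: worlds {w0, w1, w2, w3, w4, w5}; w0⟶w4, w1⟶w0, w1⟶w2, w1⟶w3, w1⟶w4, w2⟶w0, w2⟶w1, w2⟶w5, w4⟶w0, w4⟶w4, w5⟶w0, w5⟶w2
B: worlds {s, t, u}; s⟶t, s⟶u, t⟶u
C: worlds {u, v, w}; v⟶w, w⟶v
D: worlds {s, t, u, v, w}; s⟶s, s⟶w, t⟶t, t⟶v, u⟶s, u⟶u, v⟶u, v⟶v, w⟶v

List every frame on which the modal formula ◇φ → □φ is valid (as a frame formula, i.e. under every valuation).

C

This is the axiom for partial functionality; its first-order frame correspondent is ∀x ∀y ∀z (Rxy ∧ Rxz → y = z).
A: fails — w1 sees both w0 and w2.
B: fails — s sees both t and u.
C: holds.
D: fails — s sees both s and w.
Valid on: C.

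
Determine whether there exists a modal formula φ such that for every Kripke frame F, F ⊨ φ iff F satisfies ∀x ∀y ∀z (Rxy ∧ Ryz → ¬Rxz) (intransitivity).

If a class were modally definable it would be closed under surjective bounded morphisms (Goldblatt–Thomason).
The 3-cycle (worlds 0,1,2 with 0→1→2→0) is intransitive. Mapping every world to a single reflexive point • is a surjective bounded morphism; the reflexive point is not intransitive (R••∧R•• but R••).
So no modal formula (or set of formulas) defines exactly the intransitive frames.

No — not modally definable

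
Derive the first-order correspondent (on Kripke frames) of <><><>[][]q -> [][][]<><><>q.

This is a Sahlqvist (Geach-type) schema ◇^3□^2q → □^3◇^3q.
First-order correspondent: forall x forall y forall z ((x R^3 y & x R^3 z) -> exists w (y R^2 w & z R^3 w)).

forall x forall y forall z ((x R^3 y & x R^3 z) -> exists w (y R^2 w & z R^3 w))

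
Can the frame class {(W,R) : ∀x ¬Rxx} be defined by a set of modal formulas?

No

Any modally definable frame class is closed under surjective bounded morphisms.
The 4-cycle (worlds a,b,c,d with a→b→c→d→a) is irreflexive, and the map sending every world to a single reflexive point • is a surjective bounded morphism (forth: every edge maps to (•,•); back: every world has a successor). So any modal formula valid on the 4-cycle is also valid on the reflexive point, which is not irreflexive.
So the class is not modally definable.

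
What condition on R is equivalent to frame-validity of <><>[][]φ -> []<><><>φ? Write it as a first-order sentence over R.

This is a Sahlqvist (Geach-type) schema ◇^2□^2φ → □^1◇^3φ.
First-order correspondent: forall x forall y forall z ((x R^2 y & xRz) -> exists w (y R^2 w & z R^3 w)).

forall x forall y forall z ((x R^2 y & xRz) -> exists w (y R^2 w & z R^3 w))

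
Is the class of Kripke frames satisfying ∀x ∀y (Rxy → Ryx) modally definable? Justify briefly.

The condition is symmetry. A defining modal formula is r → □◇r.
Suppose r→□◇r is valid. Take Rxy and set V(r)={x}. Then r at x, so □◇r at x, so ◇r at y, so some z with Ryz has r; z=x, i.e. Ryx.

Yes, by r → □◇r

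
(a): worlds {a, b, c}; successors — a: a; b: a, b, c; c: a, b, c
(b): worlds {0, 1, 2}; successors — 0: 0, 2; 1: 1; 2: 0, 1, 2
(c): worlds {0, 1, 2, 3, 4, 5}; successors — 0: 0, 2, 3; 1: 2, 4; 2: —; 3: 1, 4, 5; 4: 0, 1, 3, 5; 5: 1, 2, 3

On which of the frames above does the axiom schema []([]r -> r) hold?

(a), (b)

Frame correspondent (Sahlqvist): forall x forall y (Rxy -> Ryy) — i.e. shift-reflexivity.
(a): holds.
(b): holds.
(c): fails — R34 but not R44.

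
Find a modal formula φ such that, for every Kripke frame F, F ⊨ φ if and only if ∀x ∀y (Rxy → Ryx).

This is symmetry; the standard corresponding axiom is B: p → □◇p.
Suppose p→□◇p is valid. Take Rxy and set V(p)={x}. Then p at x, so □◇p at x, so ◇p at y, so some z with Ryz has p; z=x, i.e. Ryx.

p → □◇p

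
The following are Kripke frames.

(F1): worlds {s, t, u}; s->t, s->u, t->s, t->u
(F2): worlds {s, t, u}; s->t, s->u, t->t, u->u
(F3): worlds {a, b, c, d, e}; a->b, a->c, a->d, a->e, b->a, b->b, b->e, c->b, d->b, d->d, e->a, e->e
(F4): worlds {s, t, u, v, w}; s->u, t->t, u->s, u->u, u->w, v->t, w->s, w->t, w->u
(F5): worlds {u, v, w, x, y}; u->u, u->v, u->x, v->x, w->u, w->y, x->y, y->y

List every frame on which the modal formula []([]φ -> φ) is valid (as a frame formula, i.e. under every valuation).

The schema corresponds to shift-reflexivity: forall x forall y (Rxy -> Ryy).
(F1): fails — Rsu but not Ruu.
(F2): holds.
(F3): fails — Rea but not Raa.
(F4): fails — Ruw but not Rww.
(F5): fails — Ruv but not Rvv.
Valid on: (F2).

(F2)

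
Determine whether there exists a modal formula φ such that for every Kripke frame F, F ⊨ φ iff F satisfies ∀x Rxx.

Yes — defined by □p → p

Yes: it is reflexivity, defined by the T schema □p → p.
Suppose □p→p is valid. At any x set V(p)={w : Rxw}. Then □p holds at x, so p holds at x, i.e. Rxx.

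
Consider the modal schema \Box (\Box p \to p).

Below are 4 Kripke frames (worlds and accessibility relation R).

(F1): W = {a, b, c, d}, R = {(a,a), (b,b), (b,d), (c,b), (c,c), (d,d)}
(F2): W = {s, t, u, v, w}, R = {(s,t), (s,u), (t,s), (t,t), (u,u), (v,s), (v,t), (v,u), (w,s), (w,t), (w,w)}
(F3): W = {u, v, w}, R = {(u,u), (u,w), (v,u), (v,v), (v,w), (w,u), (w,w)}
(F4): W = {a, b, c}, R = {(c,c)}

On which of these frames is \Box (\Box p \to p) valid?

(F1), (F3), (F4)

The schema corresponds to shift-reflexivity: \forall x \forall y (Rxy \to Ryy).
(F1): condition met.
(F2): fails — Rts but not Rss.
(F3): condition met.
(F4): condition met.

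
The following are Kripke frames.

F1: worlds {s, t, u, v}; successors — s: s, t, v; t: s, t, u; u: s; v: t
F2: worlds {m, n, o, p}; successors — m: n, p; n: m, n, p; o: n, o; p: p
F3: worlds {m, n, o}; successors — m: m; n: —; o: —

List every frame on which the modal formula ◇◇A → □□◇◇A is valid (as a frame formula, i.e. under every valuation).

F3

Frame correspondent (Sahlqvist): ∀x ∀y ∀z ((xR²y ∧ xR²z) → ∃w (y = w ∧ zR²w)) — i.e. a generalized confluence (Geach) condition.
F1: fails — sR²u, sR²u but no w with u=w and uR²w.
F2: fails — mR²m, mR²p but no w with m=w and pR²w.
F3: satisfies the condition.
Valid on: F3.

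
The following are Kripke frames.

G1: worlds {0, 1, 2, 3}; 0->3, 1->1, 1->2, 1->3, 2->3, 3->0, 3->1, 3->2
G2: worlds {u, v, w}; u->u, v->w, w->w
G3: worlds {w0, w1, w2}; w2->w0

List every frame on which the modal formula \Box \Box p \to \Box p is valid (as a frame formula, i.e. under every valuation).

Frame correspondent (Sahlqvist): \forall x \forall y (Rxy \to \exists z (Rxz \wedge Rzy)) — i.e. density.
G1: fails — R23 but no z with R2z and Rz3.
G2: holds.
G3: fails — Rw2w0 but no z with Rw2z and Rzw0.

G2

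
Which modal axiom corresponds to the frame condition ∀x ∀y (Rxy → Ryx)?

s → □◇s

This is symmetry; the standard corresponding axiom is B: s → □◇s.
Suppose s→□◇s is valid. Take Rxy and set V(s)={x}. Then s at x, so □◇s at x, so ◇s at y, so some z with Ryz has s; z=x, i.e. Ryx.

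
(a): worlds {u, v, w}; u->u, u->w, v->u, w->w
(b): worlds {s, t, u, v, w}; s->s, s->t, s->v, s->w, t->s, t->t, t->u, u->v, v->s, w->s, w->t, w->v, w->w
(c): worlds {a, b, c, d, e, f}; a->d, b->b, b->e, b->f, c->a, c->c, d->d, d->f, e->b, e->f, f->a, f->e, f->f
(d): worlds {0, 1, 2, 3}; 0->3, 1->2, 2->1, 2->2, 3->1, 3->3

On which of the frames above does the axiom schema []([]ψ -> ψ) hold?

(a)

This is the axiom for shift-reflexivity; its first-order frame correspondent is forall x forall y (Rxy -> Ryy).
(a): holds.
(b): fails — Ruv but not Rvv.
(c): fails — Rfe but not Ree.
(d): fails — R31 but not R11.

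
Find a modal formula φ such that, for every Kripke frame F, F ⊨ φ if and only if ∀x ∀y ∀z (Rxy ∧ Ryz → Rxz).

This is transitivity; the standard corresponding axiom is 4: □r → □□r.
Suppose □r→□□r is valid. Take Rxy, Ryz and set V(r)={w : Rxw}. Then □r at x, so □□r at x, so □r at y, so r at z, i.e. Rxz.

□r → □□r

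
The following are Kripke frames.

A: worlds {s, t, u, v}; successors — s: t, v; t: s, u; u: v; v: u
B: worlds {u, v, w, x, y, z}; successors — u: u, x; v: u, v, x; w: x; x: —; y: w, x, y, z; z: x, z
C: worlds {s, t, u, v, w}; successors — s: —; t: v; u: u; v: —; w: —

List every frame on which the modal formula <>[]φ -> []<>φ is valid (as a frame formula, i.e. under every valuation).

A

Frame correspondent (Sahlqvist): forall x forall y forall z (Rxy & Rxz -> exists w (Ryw & Rzw)) — i.e. convergence.
A: ✓.
B: fails — Ruu and Rux but u and x have no common successor.
C: fails — Rtv and Rtv but v and v have no common successor.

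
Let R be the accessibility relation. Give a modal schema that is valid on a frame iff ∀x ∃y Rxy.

□q → ◇q

This is seriality; the standard corresponding axiom is D: □q → ◇q.
Suppose □q→◇q is valid. At any x set V(q)=W. Then □q at x, so ◇q at x, so x has a successor.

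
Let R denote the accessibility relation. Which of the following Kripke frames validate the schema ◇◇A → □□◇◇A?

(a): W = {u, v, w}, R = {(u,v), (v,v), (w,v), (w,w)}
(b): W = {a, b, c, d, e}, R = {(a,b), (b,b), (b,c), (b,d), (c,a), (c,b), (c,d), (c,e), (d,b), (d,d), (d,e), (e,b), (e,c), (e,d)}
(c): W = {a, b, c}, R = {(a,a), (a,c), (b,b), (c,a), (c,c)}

(c)

The schema corresponds to a generalized confluence (Geach) condition: ∀x ∀y ∀z ((xR²y ∧ xR²z) → ∃w (y = w ∧ zR²w)).
(a): fails — wR²w, wR²v but no t with w=t and vR²t.
(b): fails — bR²a, bR²a but no w with a=w and aR²w.
(c): condition met.
Valid on: (c).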